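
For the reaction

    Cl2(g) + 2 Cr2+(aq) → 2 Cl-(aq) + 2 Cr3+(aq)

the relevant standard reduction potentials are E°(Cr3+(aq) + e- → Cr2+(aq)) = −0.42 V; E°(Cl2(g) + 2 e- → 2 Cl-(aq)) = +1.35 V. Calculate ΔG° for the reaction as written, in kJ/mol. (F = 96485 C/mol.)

−342 kJ/mol

In the reaction as written Cl2(g) is reduced, so the Cl₂/Cl⁻ couple is the cathode and Cr³⁺/Cr²⁺ is the anode.
E°cell = +1.35 − (−0.42) = +1.77 V; balancing electrons gives n = 2.
ΔG° = −nFE°cell = −(2)(96485)(+1.77) J/mol = −342 kJ/mol.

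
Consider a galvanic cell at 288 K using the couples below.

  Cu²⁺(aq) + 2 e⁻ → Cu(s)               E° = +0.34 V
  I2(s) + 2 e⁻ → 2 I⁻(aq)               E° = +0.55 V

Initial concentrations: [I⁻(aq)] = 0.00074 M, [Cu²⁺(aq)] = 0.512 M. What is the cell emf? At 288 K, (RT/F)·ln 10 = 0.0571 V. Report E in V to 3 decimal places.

+0.397 V

The I₂/I⁻ couple has the more positive E°, so it is the cathode; Cu²⁺/Cu is the anode.
The standard potential is +0.55 − (+0.34) = +0.21 V and the balanced reaction transfers n = 2 electrons.
For the overall reaction I2(s) + Cu(s) → 2 I⁻(aq) + Cu²⁺(aq), Q = [I⁻(aq)]^2·[Cu²⁺(aq)] = 2.8×10^−7, giving log Q = −6.552.
By the Nernst equation, E = +0.21 − (0.0571/2)·(−6.552) = +0.397 V.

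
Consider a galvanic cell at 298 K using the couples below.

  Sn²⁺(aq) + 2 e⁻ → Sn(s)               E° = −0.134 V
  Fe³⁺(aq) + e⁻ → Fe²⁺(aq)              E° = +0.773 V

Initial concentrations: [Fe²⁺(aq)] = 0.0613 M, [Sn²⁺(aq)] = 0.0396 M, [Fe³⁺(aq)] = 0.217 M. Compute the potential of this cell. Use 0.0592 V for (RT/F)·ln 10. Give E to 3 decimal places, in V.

Since E°(Fe³⁺/Fe²⁺) > E°(Sn²⁺/Sn), Fe³⁺/Fe²⁺ serves as the cathode.
E°cell = +0.773 − (−0.134) = +0.907 V, with n = 2 electrons transferred.
The balanced reaction is 2 Fe³⁺(aq) + Sn(s) → 2 Fe²⁺(aq) + Sn²⁺(aq), so Q = ([Fe²⁺(aq)]^2·[Sn²⁺(aq)]) / [Fe³⁺(aq)]^2 = 0.00316 and log Q = −2.500.
By the Nernst equation, E = +0.907 − (0.0592/2)·(−2.500) = +0.981 V.

+0.981 V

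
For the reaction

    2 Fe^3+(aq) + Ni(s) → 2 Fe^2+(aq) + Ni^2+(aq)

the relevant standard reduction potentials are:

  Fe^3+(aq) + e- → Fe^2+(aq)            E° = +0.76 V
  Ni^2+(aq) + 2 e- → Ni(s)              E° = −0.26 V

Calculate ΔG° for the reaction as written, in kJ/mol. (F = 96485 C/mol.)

In the reaction as written Fe^3+(aq) is reduced, so the Fe³⁺/Fe²⁺ couple is the cathode and Ni²⁺/Ni is the anode.
E°cell = +0.76 − (−0.26) = +1.02 V; balancing electrons gives n = 2.
ΔG° = −nFE°cell = −(2)(96485)(+1.02) J/mol = −197 kJ/mol.

−197 kJ/mol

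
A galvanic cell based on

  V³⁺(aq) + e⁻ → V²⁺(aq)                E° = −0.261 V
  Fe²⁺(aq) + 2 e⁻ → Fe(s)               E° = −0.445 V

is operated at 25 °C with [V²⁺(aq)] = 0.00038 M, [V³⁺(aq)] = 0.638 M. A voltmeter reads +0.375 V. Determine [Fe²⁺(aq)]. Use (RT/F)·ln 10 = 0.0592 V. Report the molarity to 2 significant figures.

With V³⁺/V²⁺ at the cathode and Fe²⁺/Fe at the anode, E°cell = −0.261 − (−0.445) = +0.184 V (n = 2).
Rearranging E = E° − (0.0592/n)·log Q gives log Q = 2(+0.184 − (+0.375))/0.0592 = −6.453.
For 2 V³⁺(aq) + Fe(s) → 2 V²⁺(aq) + Fe²⁺(aq), the reaction quotient is Q = ([V²⁺(aq)]^2·[Fe²⁺(aq)]) / [V³⁺(aq)]^2.
Solving for the unknown gives log [Fe²⁺(aq)] = −0.003, so [Fe²⁺(aq)] ≈ 0.99 M.

0.99 M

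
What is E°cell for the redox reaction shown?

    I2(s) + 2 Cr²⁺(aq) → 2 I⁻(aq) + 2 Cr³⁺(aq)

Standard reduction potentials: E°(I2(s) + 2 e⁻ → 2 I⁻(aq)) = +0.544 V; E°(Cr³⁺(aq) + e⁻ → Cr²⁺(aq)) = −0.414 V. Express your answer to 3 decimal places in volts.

I2(s) gains electrons, so the I₂/I⁻ couple is the cathode; the Cr³⁺/Cr²⁺ couple is the anode.
E°cell = E°(cathode) − E°(anode) = +0.544 − (−0.414) = +0.958 V.

+0.958 V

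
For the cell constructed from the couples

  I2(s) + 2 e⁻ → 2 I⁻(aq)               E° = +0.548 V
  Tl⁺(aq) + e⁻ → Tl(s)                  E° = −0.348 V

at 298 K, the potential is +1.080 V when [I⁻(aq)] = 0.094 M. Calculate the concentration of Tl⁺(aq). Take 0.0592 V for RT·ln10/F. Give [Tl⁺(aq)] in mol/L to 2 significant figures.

The I₂/I⁻ couple has the larger reduction potential, so it is the cathode: E°cell = +0.548 − (−0.348) = +0.896 V and n = 2.
From the Nernst equation, log Q = n(E° − E)/0.0592 = 2·(+0.896 − (+1.080))/0.0592 = −6.216.
Balancing electrons gives I2(s) + 2 Tl(s) → 2 I⁻(aq) + 2 Tl⁺(aq); thus Q = [I⁻(aq)]^2·[Tl⁺(aq)]^2.
Solving for the unknown gives log [Tl⁺(aq)] = −2.081, so [Tl⁺(aq)] ≈ 0.0083 M.

0.0083 M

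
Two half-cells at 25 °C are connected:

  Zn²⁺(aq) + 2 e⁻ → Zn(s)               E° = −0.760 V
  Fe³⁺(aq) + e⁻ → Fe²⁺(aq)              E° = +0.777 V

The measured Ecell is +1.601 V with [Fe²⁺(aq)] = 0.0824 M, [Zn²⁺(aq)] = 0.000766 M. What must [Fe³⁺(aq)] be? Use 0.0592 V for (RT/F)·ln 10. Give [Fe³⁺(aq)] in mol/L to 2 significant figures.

0.027 M

With Fe³⁺/Fe²⁺ at the cathode and Zn²⁺/Zn at the anode, E°cell = +0.777 − (−0.760) = +1.537 V (n = 2).
From the Nernst equation, log Q = n(E° − E)/0.0592 = 2·(+1.537 − (+1.601))/0.0592 = −2.162.
The balanced reaction is 2 Fe³⁺(aq) + Zn(s) → 2 Fe²⁺(aq) + Zn²⁺(aq), so Q = ([Fe²⁺(aq)]^2·[Zn²⁺(aq)]) / [Fe³⁺(aq)]^2.
Substituting the known concentrations and solving, log [Fe³⁺(aq)] = −1.561 and [Fe³⁺(aq)] = 0.027 M.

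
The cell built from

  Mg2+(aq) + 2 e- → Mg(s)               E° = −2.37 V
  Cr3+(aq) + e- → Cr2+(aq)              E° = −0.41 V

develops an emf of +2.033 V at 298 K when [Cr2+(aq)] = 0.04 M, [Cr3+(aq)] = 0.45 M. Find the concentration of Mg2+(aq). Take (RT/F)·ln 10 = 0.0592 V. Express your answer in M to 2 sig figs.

0.43 M

Cr³⁺/Cr²⁺ is the cathode (higher E°); E°cell = −0.41 − (−2.37) = +1.96 V with n = 2.
From the Nernst equation, log Q = n(E° − E)/0.0592 = 2·(+1.96 − (+2.033))/0.0592 = −2.466.
The balanced reaction is 2 Cr3+(aq) + Mg(s) → 2 Cr2+(aq) + Mg2+(aq), so Q = ([Cr2+(aq)]^2·[Mg2+(aq)]) / [Cr3+(aq)]^2.
Substituting the known concentrations and solving, log [Mg2+(aq)] = −0.364 and [Mg2+(aq)] = 0.43 M.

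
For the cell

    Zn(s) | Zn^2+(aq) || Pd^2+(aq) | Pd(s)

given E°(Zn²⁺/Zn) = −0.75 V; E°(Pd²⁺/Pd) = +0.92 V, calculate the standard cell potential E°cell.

By convention the left-hand electrode in cell notation is the anode (oxidation) and the right-hand electrode is the cathode (reduction).
E°cell = E°(right) − E°(left) = +0.92 − (−0.75) = +1.67 V.

+1.67 V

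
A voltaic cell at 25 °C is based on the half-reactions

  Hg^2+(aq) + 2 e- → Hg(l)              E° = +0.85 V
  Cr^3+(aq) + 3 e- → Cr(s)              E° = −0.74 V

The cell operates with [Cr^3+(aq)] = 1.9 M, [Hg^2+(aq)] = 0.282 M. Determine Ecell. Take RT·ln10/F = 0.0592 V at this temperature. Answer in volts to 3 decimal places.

Hg²⁺/Hg is reduced (cathode, E° = +0.85 V) and Cr³⁺/Cr is oxidized (anode).
The standard potential is +0.85 − (−0.74) = +1.59 V and the balanced reaction transfers n = 6 electrons.
For the overall reaction 3 Hg^2+(aq) + 2 Cr(s) → 3 Hg(l) + 2 Cr^3+(aq), Q = [Cr^3+(aq)]^2 / [Hg^2+(aq)]^3 = 161, giving log Q = 2.207.
E = E° − (0.0592/n)·log Q = +1.59 − (0.0592/6)(2.207) = +1.568 V.

+1.568 V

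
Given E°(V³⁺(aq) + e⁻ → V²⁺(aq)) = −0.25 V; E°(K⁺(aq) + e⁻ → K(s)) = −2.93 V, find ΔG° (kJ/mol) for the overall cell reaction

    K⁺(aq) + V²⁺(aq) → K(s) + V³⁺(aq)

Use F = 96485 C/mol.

+259 kJ/mol

In the reaction as written K⁺(aq) is reduced, so the K⁺/K couple is the cathode and V³⁺/V²⁺ is the anode.
E°cell = −2.93 − (−0.25) = −2.68 V; balancing electrons gives n = 1.
ΔG° = −nFE°cell = −(1)(96485)(−2.68) J/mol = +259 kJ/mol.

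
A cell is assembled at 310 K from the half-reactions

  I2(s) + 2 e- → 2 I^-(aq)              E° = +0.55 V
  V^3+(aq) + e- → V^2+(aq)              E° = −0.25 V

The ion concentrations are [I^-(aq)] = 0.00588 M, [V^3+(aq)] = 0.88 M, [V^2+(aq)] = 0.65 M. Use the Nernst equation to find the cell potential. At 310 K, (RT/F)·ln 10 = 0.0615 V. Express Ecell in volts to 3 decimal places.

+0.929 V

The I₂/I⁻ couple has the more positive E°, so it is the cathode; V³⁺/V²⁺ is the anode.
E°cell = +0.55 − (−0.25) = +0.80 V, with n = 2 electrons transferred.
Balancing gives I2(s) + 2 V^2+(aq) → 2 I^-(aq) + 2 V^3+(aq); hence Q = ([I^-(aq)]^2·[V^3+(aq)]^2) / [V^2+(aq)]^2 = 6.34×10^−5 (log Q = −4.198).
Applying E = E° − (RT ln10/nF)·log Q gives +0.80 − (0.0615/2)(−4.198) = +0.929 V.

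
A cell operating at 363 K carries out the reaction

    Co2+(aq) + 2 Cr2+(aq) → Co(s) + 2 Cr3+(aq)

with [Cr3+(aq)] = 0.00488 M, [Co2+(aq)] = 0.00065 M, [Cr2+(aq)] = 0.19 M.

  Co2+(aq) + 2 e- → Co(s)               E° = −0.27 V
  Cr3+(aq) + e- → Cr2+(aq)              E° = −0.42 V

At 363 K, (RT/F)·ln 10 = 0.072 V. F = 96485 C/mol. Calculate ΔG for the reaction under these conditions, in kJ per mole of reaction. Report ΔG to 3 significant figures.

The standard cell potential is −0.27 − (−0.42) = +0.15 V, with n = 2 electrons in the balanced equation.
The reaction quotient is [Cr3+(aq)]^2 / ([Co2+(aq)]·[Cr2+(aq)]^2) = 1.01; by Nernst, E = +0.15 − (0.072/2)(0.006) = +0.1498 V.
Finally ΔG = −nFE = −(2)(96485 C/mol)(+0.1498 V) = −28.9 kJ/mol.

−28.9 kJ/mol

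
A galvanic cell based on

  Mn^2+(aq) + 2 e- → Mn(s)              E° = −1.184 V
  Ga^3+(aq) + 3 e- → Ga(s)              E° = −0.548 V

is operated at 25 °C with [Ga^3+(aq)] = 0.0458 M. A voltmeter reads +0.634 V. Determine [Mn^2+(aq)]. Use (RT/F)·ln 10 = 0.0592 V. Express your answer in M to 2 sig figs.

0.15 M

The Ga³⁺/Ga couple has the larger reduction potential, so it is the cathode: E°cell = −0.548 − (−1.184) = +0.636 V and n = 6.
Since E = E° − (0.0592/n)·log Q, log Q = n(E° − E)/0.0592 = 0.203.
For 2 Ga^3+(aq) + 3 Mn(s) → 2 Ga(s) + 3 Mn^2+(aq), the reaction quotient is Q = [Mn^2+(aq)]^3 / [Ga^3+(aq)]^2.
Solving for the unknown gives log [Mn^2+(aq)] = −0.825, so [Mn^2+(aq)] ≈ 0.15 M.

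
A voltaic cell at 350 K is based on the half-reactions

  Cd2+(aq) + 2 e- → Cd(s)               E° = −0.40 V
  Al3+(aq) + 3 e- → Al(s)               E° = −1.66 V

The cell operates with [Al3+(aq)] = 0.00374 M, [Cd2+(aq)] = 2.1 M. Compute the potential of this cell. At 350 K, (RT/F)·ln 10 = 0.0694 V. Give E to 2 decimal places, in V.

Cd²⁺/Cd is reduced (cathode, E° = −0.40 V) and Al³⁺/Al is oxidized (anode).
The standard potential is −0.40 − (−1.66) = +1.26 V and the balanced reaction transfers n = 6 electrons.
The balanced reaction is 3 Cd2+(aq) + 2 Al(s) → 3 Cd(s) + 2 Al3+(aq), so Q = [Al3+(aq)]^2 / [Cd2+(aq)]^3 = 1.51×10^−6 and log Q = −5.821.
E = E° − (0.0694/n)·log Q = +1.26 − (0.0694/6)(−5.821) = +1.33 V.

+1.33 V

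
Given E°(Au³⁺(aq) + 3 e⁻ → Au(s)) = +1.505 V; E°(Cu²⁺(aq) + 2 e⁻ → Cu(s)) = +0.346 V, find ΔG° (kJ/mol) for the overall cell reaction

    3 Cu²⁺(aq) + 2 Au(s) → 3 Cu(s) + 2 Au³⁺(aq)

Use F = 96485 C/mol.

+671 kJ/mol

In the reaction as written Cu²⁺(aq) is reduced, so the Cu²⁺/Cu couple is the cathode and Au³⁺/Au is the anode.
E°cell = +0.346 − (+1.505) = −1.159 V; balancing electrons gives n = 6.
ΔG° = −nFE°cell = −(6)(96485)(−1.159) J/mol = +671 kJ/mol.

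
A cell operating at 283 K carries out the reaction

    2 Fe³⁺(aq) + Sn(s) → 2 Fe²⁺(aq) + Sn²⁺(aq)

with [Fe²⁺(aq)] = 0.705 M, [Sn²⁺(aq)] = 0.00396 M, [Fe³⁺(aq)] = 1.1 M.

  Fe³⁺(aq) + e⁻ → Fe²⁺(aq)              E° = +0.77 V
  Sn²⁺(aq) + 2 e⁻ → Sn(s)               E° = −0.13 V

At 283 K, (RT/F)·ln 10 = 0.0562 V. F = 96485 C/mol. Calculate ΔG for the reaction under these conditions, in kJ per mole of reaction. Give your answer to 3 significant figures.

−189 kJ/mol

E°cell = +0.77 − (−0.13) = +0.90 V; the balanced reaction transfers n = 2 electrons.
Q = ([Fe²⁺(aq)]^2·[Sn²⁺(aq)]) / [Fe³⁺(aq)]^2 = 0.00163, so log Q = −2.789 and E = +0.90 − (0.0562/2)(−2.789) = +0.9784 V.
ΔG = −nFE = −(2)(96485)(+0.9784) J/mol = −189 kJ/mol.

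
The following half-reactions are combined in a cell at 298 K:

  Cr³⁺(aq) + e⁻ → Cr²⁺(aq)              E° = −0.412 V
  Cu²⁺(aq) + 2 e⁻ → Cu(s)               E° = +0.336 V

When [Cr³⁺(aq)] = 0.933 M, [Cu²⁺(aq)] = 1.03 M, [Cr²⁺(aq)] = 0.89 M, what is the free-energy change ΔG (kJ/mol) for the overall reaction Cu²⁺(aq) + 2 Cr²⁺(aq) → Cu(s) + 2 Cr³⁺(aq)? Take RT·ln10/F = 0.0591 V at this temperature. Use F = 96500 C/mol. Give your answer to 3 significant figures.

−144 kJ/mol

E°cell = +0.336 − (−0.412) = +0.748 V; the balanced reaction transfers n = 2 electrons.
Here Q = [Cr³⁺(aq)]^2 / ([Cu²⁺(aq)]·[Cr²⁺(aq)]^2) = 1.07 (log Q = 0.028), giving E = +0.748 − (0.0591/2)·(0.028) = +0.7472 V.
ΔG = −nFE = −(2)(96500)(+0.7472) J/mol = −144 kJ/mol.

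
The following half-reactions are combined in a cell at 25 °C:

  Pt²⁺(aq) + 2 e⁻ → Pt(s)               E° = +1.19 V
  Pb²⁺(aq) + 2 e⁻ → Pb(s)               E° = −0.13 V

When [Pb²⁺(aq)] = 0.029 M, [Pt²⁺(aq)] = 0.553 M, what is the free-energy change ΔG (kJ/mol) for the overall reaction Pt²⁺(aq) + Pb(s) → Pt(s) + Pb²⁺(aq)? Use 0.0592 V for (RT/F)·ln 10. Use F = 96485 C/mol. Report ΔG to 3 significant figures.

−262 kJ/mol

E°cell = +1.19 − (−0.13) = +1.32 V; the balanced reaction transfers n = 2 electrons.
The reaction quotient is [Pb²⁺(aq)] / [Pt²⁺(aq)] = 0.0524; by Nernst, E = +1.32 − (0.0592/2)(−1.280) = +1.3579 V.
ΔG = −nFE = −(2)(96485)(+1.3579) J/mol = −262 kJ/mol.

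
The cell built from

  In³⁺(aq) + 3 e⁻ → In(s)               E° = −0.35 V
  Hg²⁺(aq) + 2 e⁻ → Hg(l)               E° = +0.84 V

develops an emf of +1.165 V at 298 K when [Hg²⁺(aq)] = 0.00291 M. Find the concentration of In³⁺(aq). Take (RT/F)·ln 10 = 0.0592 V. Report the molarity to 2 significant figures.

0.0029 M

With Hg²⁺/Hg at the cathode and In³⁺/In at the anode, E°cell = +0.84 − (−0.35) = +1.19 V (n = 6).
From the Nernst equation, log Q = n(E° − E)/0.0592 = 6·(+1.19 − (+1.165))/0.0592 = 2.534.
The balanced reaction is 3 Hg²⁺(aq) + 2 In(s) → 3 Hg(l) + 2 In³⁺(aq), so Q = [In³⁺(aq)]^2 / [Hg²⁺(aq)]^3.
Substituting the known concentrations and solving, log [In³⁺(aq)] = −2.537 and [In³⁺(aq)] = 0.0029 M.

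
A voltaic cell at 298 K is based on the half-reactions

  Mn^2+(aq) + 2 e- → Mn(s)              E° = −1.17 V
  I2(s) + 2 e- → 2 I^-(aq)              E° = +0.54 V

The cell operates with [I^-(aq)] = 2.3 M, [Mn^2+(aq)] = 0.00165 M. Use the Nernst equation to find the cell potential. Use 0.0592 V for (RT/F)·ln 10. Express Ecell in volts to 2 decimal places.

I₂/I⁻ is reduced (cathode, E° = +0.54 V) and Mn²⁺/Mn is oxidized (anode).
The standard potential is +0.54 − (−1.17) = +1.71 V and the balanced reaction transfers n = 2 electrons.
The balanced reaction is I2(s) + Mn(s) → 2 I^-(aq) + Mn^2+(aq), so Q = [I^-(aq)]^2·[Mn^2+(aq)] = 0.00873 and log Q = −2.059.
Applying E = E° − (RT ln10/nF)·log Q gives +1.71 − (0.0592/2)(−2.059) = +1.77 V.

+1.77 V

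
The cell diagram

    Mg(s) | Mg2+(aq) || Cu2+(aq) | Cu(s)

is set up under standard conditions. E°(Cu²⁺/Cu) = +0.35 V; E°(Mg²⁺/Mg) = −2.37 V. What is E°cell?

+2.72 V

By convention the left-hand electrode in cell notation is the anode (oxidation) and the right-hand electrode is the cathode (reduction).
E°cell = E°(right) − E°(left) = +0.35 − (−2.37) = +2.72 V.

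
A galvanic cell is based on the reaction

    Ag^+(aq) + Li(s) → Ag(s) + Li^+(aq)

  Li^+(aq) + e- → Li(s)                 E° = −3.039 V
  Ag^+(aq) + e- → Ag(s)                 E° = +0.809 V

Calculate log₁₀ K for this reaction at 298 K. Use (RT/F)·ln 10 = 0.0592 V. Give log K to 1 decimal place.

log K = 65.0

The Ag⁺/Ag couple is reduced (cathode); E°cell = +0.809 − (−3.039) = +3.848 V with n = 1.
At equilibrium E = 0, so log K = nE°cell / 0.0592 = (1)(+3.848) / 0.0592 = 65.0.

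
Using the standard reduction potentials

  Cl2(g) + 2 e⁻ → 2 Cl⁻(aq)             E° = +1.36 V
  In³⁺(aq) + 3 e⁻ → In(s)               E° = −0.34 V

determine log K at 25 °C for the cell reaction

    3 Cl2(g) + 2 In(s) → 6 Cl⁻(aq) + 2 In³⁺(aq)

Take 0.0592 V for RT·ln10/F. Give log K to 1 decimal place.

log K = 172.3

The Cl₂/Cl⁻ couple is reduced (cathode); E°cell = +1.36 − (−0.34) = +1.70 V with n = 6.
At equilibrium E = 0, so log K = nE°cell / 0.0592 = (6)(+1.70) / 0.0592 = 172.3.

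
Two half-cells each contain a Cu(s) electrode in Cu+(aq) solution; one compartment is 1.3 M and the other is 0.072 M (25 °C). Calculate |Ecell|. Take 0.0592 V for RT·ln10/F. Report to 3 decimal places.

0.074 V

For a concentration cell E°cell = 0, since both electrodes use the same couple.
The compartment with the higher Cu+(aq) concentration (1.3 M) acts as the cathode; ions are reduced there and produced at the dilute (0.072 M) anode.
With n = 1, Ecell = −(0.0592/1)·log([dilute]/[conc]) = −(0.0592/1)·log(0.072/1.3) = +0.074 V.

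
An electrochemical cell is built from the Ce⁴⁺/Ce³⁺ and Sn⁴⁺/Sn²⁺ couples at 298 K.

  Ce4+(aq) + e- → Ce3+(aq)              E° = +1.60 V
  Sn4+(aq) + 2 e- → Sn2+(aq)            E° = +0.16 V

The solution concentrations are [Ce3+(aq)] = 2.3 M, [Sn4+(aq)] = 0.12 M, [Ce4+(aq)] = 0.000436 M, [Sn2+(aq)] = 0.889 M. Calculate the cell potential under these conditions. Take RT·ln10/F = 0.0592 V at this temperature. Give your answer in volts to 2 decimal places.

Since E°(Ce⁴⁺/Ce³⁺) > E°(Sn⁴⁺/Sn²⁺), Ce⁴⁺/Ce³⁺ serves as the cathode.
E°cell = +1.60 − (+0.16) = +1.44 V, with n = 2 electrons transferred.
Balancing gives 2 Ce4+(aq) + Sn2+(aq) → 2 Ce3+(aq) + Sn4+(aq); hence Q = ([Ce3+(aq)]^2·[Sn4+(aq)]) / ([Ce4+(aq)]^2·[Sn2+(aq)]) = 3.76×10^6 (log Q = 6.575).
By the Nernst equation, E = +1.44 − (0.0592/2)·(6.575) = +1.25 V.

+1.25 V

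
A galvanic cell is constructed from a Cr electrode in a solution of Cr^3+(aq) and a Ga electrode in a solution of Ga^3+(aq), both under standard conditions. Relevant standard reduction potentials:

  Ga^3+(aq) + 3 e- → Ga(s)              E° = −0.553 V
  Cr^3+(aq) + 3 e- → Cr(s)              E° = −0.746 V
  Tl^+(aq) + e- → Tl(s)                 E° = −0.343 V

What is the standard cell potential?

Of the two couples in this cell, the one with the more positive reduction potential is reduced at the cathode: here that is Ga³⁺/Ga (−0.553 V); Cr³⁺/Cr (−0.746 V) is the anode.
E°cell = E°(cathode) − E°(anode) = −0.553 − (−0.746) = +0.193 V.

+0.193 V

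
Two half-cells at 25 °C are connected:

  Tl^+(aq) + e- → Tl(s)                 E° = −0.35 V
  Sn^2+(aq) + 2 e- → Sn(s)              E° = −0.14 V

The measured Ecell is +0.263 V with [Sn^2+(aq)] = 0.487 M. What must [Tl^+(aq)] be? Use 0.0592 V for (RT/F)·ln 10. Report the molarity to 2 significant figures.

The Sn²⁺/Sn couple has the larger reduction potential, so it is the cathode: E°cell = −0.14 − (−0.35) = +0.21 V and n = 2.
Rearranging E = E° − (0.0592/n)·log Q gives log Q = 2(+0.21 − (+0.263))/0.0592 = −1.791.
Balancing electrons gives Sn^2+(aq) + 2 Tl(s) → Sn(s) + 2 Tl^+(aq); thus Q = [Tl^+(aq)]^2 / [Sn^2+(aq)].
Solving for the unknown gives log [Tl^+(aq)] = −1.052, so [Tl^+(aq)] ≈ 0.089 M.

0.089 M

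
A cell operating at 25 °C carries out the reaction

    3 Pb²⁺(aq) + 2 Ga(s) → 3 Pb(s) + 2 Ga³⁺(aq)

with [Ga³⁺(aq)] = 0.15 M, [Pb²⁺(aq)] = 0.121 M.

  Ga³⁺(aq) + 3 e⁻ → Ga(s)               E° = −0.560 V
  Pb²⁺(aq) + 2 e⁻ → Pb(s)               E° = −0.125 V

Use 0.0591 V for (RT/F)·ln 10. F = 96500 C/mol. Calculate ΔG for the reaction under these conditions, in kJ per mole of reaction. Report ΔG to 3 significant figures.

E°cell = −0.125 − (−0.560) = +0.435 V; the balanced reaction transfers n = 6 electrons.
Here Q = [Ga³⁺(aq)]^2 / [Pb²⁺(aq)]^3 = 12.7 (log Q = 1.104), giving E = +0.435 − (0.0591/6)·(1.104) = +0.4241 V.
Then ΔG = −nFE = −6 × 96500 × +0.4241 J/mol = −246 kJ/mol.

−246 kJ/mol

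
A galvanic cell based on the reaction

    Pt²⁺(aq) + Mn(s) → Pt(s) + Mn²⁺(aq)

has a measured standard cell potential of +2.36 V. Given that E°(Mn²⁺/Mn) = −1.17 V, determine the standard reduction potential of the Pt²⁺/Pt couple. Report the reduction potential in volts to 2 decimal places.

+1.19 V

In the reaction as written the Pt²⁺/Pt couple is reduced (cathode) and Mn²⁺/Mn is oxidized (anode), so E°cell = E°(Pt²⁺/Pt) − E°(Mn²⁺/Mn).
E°(Pt²⁺/Pt) = E°cell + E°(anode) = +2.36 + (−1.17) = +1.19 V.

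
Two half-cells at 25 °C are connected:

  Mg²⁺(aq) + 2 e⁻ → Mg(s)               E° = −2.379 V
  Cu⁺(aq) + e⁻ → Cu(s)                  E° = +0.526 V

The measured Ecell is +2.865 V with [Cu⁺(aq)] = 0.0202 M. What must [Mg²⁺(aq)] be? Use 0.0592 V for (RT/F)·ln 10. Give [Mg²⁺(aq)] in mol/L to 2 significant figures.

With Cu⁺/Cu at the cathode and Mg²⁺/Mg at the anode, E°cell = +0.526 − (−2.379) = +2.905 V (n = 2).
Rearranging E = E° − (0.0592/n)·log Q gives log Q = 2(+2.905 − (+2.865))/0.0592 = 1.351.
Balancing electrons gives 2 Cu⁺(aq) + Mg(s) → 2 Cu(s) + Mg²⁺(aq); thus Q = [Mg²⁺(aq)] / [Cu⁺(aq)]^2.
Solving for the unknown gives log [Mg²⁺(aq)] = −2.038, so [Mg²⁺(aq)] ≈ 0.0092 M.

0.0092 M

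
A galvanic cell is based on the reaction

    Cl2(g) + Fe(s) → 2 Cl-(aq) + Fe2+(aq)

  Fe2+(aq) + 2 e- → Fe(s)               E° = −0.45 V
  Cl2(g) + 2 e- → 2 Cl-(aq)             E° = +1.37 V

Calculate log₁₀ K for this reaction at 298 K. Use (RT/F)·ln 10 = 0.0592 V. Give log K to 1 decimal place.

The Cl₂/Cl⁻ couple is reduced (cathode); E°cell = +1.37 − (−0.45) = +1.82 V with n = 2.
At equilibrium E = 0, so log K = nE°cell / 0.0592 = (2)(+1.82) / 0.0592 = 61.5.

log K = 61.5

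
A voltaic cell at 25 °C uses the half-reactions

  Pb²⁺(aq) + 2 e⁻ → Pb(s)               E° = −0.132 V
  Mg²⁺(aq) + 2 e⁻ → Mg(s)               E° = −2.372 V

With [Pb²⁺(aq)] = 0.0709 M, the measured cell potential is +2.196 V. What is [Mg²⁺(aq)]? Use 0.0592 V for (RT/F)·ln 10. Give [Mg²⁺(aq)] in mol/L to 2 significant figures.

2.2 M

The Pb²⁺/Pb couple has the larger reduction potential, so it is the cathode: E°cell = −0.132 − (−2.372) = +2.240 V and n = 2.
Rearranging E = E° − (0.0592/n)·log Q gives log Q = 2(+2.240 − (+2.196))/0.0592 = 1.486.
The balanced reaction is Pb²⁺(aq) + Mg(s) → Pb(s) + Mg²⁺(aq), so Q = [Mg²⁺(aq)] / [Pb²⁺(aq)].
Isolating [Mg²⁺(aq)] in Q = 10^{1.486} yields log [Mg²⁺(aq)] = 0.337, i.e. 2.2 M.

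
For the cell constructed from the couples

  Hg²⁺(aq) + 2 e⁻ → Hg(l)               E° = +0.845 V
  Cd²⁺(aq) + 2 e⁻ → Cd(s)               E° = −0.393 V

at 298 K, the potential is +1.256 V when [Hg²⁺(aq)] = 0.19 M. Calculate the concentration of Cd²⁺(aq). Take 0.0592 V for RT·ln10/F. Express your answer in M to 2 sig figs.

0.047 M

The Hg²⁺/Hg couple has the larger reduction potential, so it is the cathode: E°cell = +0.845 − (−0.393) = +1.238 V and n = 2.
From the Nernst equation, log Q = n(E° − E)/0.0592 = 2·(+1.238 − (+1.256))/0.0592 = −0.608.
For Hg²⁺(aq) + Cd(s) → Hg(l) + Cd²⁺(aq), the reaction quotient is Q = [Cd²⁺(aq)] / [Hg²⁺(aq)].
Isolating [Cd²⁺(aq)] in Q = 10^{−0.608} yields log [Cd²⁺(aq)] = −1.329, i.e. 0.047 M.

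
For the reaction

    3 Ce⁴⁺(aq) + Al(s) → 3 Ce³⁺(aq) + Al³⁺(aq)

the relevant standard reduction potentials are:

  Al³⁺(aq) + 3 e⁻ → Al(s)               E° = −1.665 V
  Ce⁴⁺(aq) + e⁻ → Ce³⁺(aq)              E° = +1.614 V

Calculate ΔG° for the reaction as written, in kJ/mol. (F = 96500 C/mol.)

−949 kJ/mol

In the reaction as written Ce⁴⁺(aq) is reduced, so the Ce⁴⁺/Ce³⁺ couple is the cathode and Al³⁺/Al is the anode.
E°cell = +1.614 − (−1.665) = +3.279 V; balancing electrons gives n = 3.
ΔG° = −nFE°cell = −(3)(96500)(+3.279) J/mol = −949 kJ/mol.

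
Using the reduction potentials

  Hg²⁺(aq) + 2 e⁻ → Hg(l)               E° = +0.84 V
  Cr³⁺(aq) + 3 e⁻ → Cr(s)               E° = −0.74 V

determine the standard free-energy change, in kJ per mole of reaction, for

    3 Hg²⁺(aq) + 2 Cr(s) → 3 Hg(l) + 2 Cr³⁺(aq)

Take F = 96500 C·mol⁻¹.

−915 kJ/mol

In the reaction as written Hg²⁺(aq) is reduced, so the Hg²⁺/Hg couple is the cathode and Cr³⁺/Cr is the anode.
E°cell = +0.84 − (−0.74) = +1.58 V; balancing electrons gives n = 6.
ΔG° = −nFE°cell = −(6)(96500)(+1.58) J/mol = −915 kJ/mol.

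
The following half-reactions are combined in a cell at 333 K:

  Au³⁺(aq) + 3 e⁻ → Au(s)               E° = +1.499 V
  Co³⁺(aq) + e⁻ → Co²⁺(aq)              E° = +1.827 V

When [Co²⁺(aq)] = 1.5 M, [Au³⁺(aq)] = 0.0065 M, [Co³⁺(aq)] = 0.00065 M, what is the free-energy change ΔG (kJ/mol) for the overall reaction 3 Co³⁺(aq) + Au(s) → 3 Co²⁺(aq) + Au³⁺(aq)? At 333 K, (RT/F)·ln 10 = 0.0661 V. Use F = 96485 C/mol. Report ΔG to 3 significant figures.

−44.5 kJ/mol

E°cell = +1.827 − (+1.499) = +0.328 V; the balanced reaction transfers n = 3 electrons.
The reaction quotient is ([Co²⁺(aq)]^3·[Au³⁺(aq)]) / [Co³⁺(aq)]^3 = 7.99×10^7; by Nernst, E = +0.328 − (0.0661/3)(7.902) = +0.1539 V.
Finally ΔG = −nFE = −(3)(96485 C/mol)(+0.1539 V) = −44.5 kJ/mol.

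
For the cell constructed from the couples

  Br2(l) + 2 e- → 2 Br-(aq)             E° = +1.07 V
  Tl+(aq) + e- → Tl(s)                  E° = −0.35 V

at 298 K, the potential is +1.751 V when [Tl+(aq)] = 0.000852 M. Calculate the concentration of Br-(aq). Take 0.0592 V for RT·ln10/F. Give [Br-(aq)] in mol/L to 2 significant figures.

Br₂/Br⁻ is the cathode (higher E°); E°cell = +1.07 − (−0.35) = +1.42 V with n = 2.
Since E = E° − (0.0592/n)·log Q, log Q = n(E° − E)/0.0592 = −11.182.
Balancing electrons gives Br2(l) + 2 Tl(s) → 2 Br-(aq) + 2 Tl+(aq); thus Q = [Br-(aq)]^2·[Tl+(aq)]^2.
Solving for the unknown gives log [Br-(aq)] = −2.521, so [Br-(aq)] ≈ 0.0030 M.

0.0030 M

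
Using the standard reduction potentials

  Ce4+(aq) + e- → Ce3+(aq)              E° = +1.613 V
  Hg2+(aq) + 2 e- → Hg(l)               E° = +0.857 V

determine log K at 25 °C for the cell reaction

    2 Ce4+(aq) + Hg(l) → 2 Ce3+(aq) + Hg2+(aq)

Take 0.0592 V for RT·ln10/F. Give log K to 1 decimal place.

log K = 25.5

The Ce⁴⁺/Ce³⁺ couple is reduced (cathode); E°cell = +1.613 − (+0.857) = +0.756 V with n = 2.
At equilibrium E = 0, so log K = nE°cell / 0.0592 = (2)(+0.756) / 0.0592 = 25.5.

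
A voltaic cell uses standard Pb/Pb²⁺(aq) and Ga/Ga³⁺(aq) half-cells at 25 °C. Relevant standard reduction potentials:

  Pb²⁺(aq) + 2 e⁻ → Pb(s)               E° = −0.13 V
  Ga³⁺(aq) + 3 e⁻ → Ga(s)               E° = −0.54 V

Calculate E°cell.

+0.41 V

Of the two couples in this cell, the one with the more positive reduction potential is reduced at the cathode: here that is Pb²⁺/Pb (−0.13 V); Ga³⁺/Ga (−0.54 V) is the anode.
E°cell = E°(cathode) − E°(anode) = −0.13 − (−0.54) = +0.41 V.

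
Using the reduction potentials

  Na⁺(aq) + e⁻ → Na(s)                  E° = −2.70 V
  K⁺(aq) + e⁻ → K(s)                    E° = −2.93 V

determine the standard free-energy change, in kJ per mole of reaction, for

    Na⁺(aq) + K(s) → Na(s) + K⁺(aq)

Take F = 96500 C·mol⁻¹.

In the reaction as written Na⁺(aq) is reduced, so the Na⁺/Na couple is the cathode and K⁺/K is the anode.
E°cell = −2.70 − (−2.93) = +0.23 V; balancing electrons gives n = 1.
ΔG° = −nFE°cell = −(1)(96500)(+0.23) J/mol = −22.2 kJ/mol.

−22.2 kJ/mol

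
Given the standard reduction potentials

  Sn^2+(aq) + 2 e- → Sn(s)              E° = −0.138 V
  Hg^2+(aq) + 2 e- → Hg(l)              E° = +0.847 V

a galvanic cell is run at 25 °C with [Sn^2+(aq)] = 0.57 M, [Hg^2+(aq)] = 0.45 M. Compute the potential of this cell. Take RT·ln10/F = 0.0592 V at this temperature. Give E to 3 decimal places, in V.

+0.982 V

The Hg²⁺/Hg couple has the more positive E°, so it is the cathode; Sn²⁺/Sn is the anode.
The standard potential is +0.847 − (−0.138) = +0.985 V and the balanced reaction transfers n = 2 electrons.
Balancing gives Hg^2+(aq) + Sn(s) → Hg(l) + Sn^2+(aq); hence Q = [Sn^2+(aq)] / [Hg^2+(aq)] = 1.27 (log Q = 0.103).
By the Nernst equation, E = +0.985 − (0.0592/2)·(0.103) = +0.982 V.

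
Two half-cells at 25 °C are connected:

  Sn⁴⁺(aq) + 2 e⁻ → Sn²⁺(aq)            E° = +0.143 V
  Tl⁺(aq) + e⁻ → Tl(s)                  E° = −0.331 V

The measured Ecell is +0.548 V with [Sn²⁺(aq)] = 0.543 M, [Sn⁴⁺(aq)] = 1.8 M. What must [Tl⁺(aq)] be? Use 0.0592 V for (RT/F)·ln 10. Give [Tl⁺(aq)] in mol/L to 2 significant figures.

Sn⁴⁺/Sn²⁺ is the cathode (higher E°); E°cell = +0.143 − (−0.331) = +0.474 V with n = 2.
From the Nernst equation, log Q = n(E° − E)/0.0592 = 2·(+0.474 − (+0.548))/0.0592 = −2.500.
For Sn⁴⁺(aq) + 2 Tl(s) → Sn²⁺(aq) + 2 Tl⁺(aq), the reaction quotient is Q = ([Sn²⁺(aq)]·[Tl⁺(aq)]^2) / [Sn⁴⁺(aq)].
Solving for the unknown gives log [Tl⁺(aq)] = −0.990, so [Tl⁺(aq)] ≈ 0.10 M.

0.10 M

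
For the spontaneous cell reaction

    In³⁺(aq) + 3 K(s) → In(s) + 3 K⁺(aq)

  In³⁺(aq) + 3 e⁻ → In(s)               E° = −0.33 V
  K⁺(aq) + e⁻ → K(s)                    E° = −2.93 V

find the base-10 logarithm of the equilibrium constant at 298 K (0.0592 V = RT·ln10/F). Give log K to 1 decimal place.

log K = 131.8

The In³⁺/In couple is reduced (cathode); E°cell = −0.33 − (−2.93) = +2.60 V with n = 3.
At equilibrium E = 0, so log K = nE°cell / 0.0592 = (3)(+2.60) / 0.0592 = 131.8.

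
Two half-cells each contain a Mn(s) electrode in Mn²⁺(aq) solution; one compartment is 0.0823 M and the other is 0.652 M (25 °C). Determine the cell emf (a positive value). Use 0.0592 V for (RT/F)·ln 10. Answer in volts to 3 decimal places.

0.027 V

For a concentration cell E°cell = 0, since both electrodes use the same couple.
The compartment with the higher Mn²⁺(aq) concentration (0.652 M) acts as the cathode; ions are reduced there and produced at the dilute (0.0823 M) anode.
With n = 2, Ecell = −(0.0592/2)·log([dilute]/[conc]) = −(0.0592/2)·log(0.0823/0.652) = +0.027 V.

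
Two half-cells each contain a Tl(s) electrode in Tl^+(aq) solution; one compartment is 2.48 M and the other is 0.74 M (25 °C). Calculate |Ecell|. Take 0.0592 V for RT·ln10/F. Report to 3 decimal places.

0.031 V

For a concentration cell E°cell = 0, since both electrodes use the same couple.
The compartment with the higher Tl^+(aq) concentration (2.48 M) acts as the cathode; ions are reduced there and produced at the dilute (0.74 M) anode.
With n = 1, Ecell = −(0.0592/1)·log([dilute]/[conc]) = −(0.0592/1)·log(0.74/2.48) = +0.031 V.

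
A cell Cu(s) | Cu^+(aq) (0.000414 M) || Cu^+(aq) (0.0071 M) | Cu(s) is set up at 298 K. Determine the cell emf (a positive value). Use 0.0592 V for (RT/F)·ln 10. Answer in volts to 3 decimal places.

0.073 V

For a concentration cell E°cell = 0, since both electrodes use the same couple.
The compartment with the higher Cu^+(aq) concentration (0.0071 M) acts as the cathode; ions are reduced there and produced at the dilute (0.000414 M) anode.
With n = 1, Ecell = −(0.0592/1)·log([dilute]/[conc]) = −(0.0592/1)·log(0.000414/0.0071) = +0.073 V.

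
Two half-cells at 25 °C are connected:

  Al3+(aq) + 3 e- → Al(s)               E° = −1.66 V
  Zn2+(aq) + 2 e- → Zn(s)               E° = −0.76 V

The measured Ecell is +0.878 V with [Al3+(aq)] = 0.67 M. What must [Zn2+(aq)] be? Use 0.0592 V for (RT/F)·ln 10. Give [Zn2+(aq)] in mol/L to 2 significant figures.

With Zn²⁺/Zn at the cathode and Al³⁺/Al at the anode, E°cell = −0.76 − (−1.66) = +0.90 V (n = 6).
Since E = E° − (0.0592/n)·log Q, log Q = n(E° − E)/0.0592 = 2.230.
For 3 Zn2+(aq) + 2 Al(s) → 3 Zn(s) + 2 Al3+(aq), the reaction quotient is Q = [Al3+(aq)]^2 / [Zn2+(aq)]^3.
Isolating [Zn2+(aq)] in Q = 10^{2.230} yields log [Zn2+(aq)] = −0.859, i.e. 0.14 M.

0.14 M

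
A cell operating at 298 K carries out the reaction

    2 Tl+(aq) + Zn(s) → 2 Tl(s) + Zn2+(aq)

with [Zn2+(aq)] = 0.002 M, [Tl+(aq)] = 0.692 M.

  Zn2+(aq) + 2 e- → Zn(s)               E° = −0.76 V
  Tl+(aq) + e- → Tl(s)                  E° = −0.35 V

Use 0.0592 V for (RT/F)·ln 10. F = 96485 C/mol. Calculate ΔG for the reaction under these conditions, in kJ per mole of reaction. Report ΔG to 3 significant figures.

The standard cell potential is −0.35 − (−0.76) = +0.41 V, with n = 2 electrons in the balanced equation.
Here Q = [Zn2+(aq)] / [Tl+(aq)]^2 = 0.00418 (log Q = −2.379), giving E = +0.41 − (0.0592/2)·(−2.379) = +0.4804 V.
Then ΔG = −nFE = −2 × 96485 × +0.4804 J/mol = −92.7 kJ/mol.

−92.7 kJ/mol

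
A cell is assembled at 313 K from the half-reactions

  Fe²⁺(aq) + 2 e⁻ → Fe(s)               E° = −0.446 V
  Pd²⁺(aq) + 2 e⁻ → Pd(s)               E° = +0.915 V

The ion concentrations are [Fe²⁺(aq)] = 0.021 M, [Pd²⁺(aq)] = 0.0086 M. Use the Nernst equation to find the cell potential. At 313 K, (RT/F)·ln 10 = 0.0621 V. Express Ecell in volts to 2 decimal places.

Since E°(Pd²⁺/Pd) > E°(Fe²⁺/Fe), Pd²⁺/Pd serves as the cathode.
The standard potential is +0.915 − (−0.446) = +1.361 V and the balanced reaction transfers n = 2 electrons.
The balanced reaction is Pd²⁺(aq) + Fe(s) → Pd(s) + Fe²⁺(aq), so Q = [Fe²⁺(aq)] / [Pd²⁺(aq)] = 2.44 and log Q = 0.388.
E = E° − (0.0621/n)·log Q = +1.361 − (0.0621/2)(0.388) = +1.35 V.

+1.35 V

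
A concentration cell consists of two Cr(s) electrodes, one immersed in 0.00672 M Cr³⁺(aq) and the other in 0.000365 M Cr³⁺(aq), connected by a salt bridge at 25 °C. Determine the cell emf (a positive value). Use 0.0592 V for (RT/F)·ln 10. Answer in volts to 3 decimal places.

For a concentration cell E°cell = 0, since both electrodes use the same couple.
The compartment with the higher Cr³⁺(aq) concentration (0.00672 M) acts as the cathode; ions are reduced there and produced at the dilute (0.000365 M) anode.
With n = 3, Ecell = −(0.0592/3)·log([dilute]/[conc]) = −(0.0592/3)·log(0.000365/0.00672) = +0.025 V.

0.025 V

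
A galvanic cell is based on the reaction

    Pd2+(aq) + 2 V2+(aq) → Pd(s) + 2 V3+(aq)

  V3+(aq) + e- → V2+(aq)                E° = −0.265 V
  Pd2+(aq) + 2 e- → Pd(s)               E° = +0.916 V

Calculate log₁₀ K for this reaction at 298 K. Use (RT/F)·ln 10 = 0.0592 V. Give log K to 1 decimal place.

log K = 39.9

The Pd²⁺/Pd couple is reduced (cathode); E°cell = +0.916 − (−0.265) = +1.181 V with n = 2.
At equilibrium E = 0, so log K = nE°cell / 0.0592 = (2)(+1.181) / 0.0592 = 39.9.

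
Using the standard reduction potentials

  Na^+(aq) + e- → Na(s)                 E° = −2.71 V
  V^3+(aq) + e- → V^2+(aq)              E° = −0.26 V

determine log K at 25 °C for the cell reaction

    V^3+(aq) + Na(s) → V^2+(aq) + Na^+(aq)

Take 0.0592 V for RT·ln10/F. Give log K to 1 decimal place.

The V³⁺/V²⁺ couple is reduced (cathode); E°cell = −0.26 − (−2.71) = +2.45 V with n = 1.
At equilibrium E = 0, so log K = nE°cell / 0.0592 = (1)(+2.45) / 0.0592 = 41.4.

log K = 41.4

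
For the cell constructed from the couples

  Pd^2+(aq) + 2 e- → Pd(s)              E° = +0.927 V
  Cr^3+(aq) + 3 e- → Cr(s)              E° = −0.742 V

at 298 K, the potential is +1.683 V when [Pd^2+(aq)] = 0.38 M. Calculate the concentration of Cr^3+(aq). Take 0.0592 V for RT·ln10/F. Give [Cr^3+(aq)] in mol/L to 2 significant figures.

0.046 M

With Pd²⁺/Pd at the cathode and Cr³⁺/Cr at the anode, E°cell = +0.927 − (−0.742) = +1.669 V (n = 6).
From the Nernst equation, log Q = n(E° − E)/0.0592 = 6·(+1.669 − (+1.683))/0.0592 = −1.419.
For 3 Pd^2+(aq) + 2 Cr(s) → 3 Pd(s) + 2 Cr^3+(aq), the reaction quotient is Q = [Cr^3+(aq)]^2 / [Pd^2+(aq)]^3.
Solving for the unknown gives log [Cr^3+(aq)] = −1.340, so [Cr^3+(aq)] ≈ 0.046 M.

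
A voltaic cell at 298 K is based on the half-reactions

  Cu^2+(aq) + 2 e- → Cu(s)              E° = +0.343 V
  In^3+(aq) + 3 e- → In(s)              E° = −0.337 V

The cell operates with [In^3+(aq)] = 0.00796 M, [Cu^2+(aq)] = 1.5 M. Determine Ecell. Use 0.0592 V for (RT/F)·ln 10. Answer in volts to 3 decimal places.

Since E°(Cu²⁺/Cu) > E°(In³⁺/In), Cu²⁺/Cu serves as the cathode.
E°cell = E°cat − E°an = +0.343 − (−0.337) = +0.680 V; n = 6.
Balancing gives 3 Cu^2+(aq) + 2 In(s) → 3 Cu(s) + 2 In^3+(aq); hence Q = [In^3+(aq)]^2 / [Cu^2+(aq)]^3 = 1.88×10^−5 (log Q = −4.726).
By the Nernst equation, E = +0.680 − (0.0592/6)·(−4.726) = +0.727 V.

+0.727 V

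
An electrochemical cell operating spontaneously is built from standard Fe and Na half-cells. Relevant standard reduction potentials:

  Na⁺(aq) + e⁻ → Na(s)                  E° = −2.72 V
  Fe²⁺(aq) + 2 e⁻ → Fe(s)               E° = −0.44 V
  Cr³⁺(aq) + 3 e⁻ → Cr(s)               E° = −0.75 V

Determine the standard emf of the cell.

The Fe²⁺/Fe couple has the higher E°, so Fe ion is reduced (cathode) and Na is oxidized (anode).
E°cell = E°(cathode) − E°(anode) = −0.44 − (−2.72) = +2.28 V.

+2.28 V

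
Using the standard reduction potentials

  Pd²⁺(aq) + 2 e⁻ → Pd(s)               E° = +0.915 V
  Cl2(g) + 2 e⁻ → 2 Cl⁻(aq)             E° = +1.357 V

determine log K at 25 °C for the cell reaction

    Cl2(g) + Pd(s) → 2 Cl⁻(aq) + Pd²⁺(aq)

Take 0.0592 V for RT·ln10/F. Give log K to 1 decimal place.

log K = 14.9

The Cl₂/Cl⁻ couple is reduced (cathode); E°cell = +1.357 − (+0.915) = +0.442 V with n = 2.
At equilibrium E = 0, so log K = nE°cell / 0.0592 = (2)(+0.442) / 0.0592 = 14.9.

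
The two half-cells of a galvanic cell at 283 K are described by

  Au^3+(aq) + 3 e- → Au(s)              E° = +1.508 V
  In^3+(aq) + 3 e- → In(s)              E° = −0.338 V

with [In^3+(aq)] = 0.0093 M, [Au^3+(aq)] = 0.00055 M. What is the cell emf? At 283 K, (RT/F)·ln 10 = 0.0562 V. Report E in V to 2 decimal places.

Since E°(Au³⁺/Au) > E°(In³⁺/In), Au³⁺/Au serves as the cathode.
The standard potential is +1.508 − (−0.338) = +1.846 V and the balanced reaction transfers n = 3 electrons.
Balancing gives Au^3+(aq) + In(s) → Au(s) + In^3+(aq); hence Q = [In^3+(aq)] / [Au^3+(aq)] = 16.9 (log Q = 1.228).
E = E° − (0.0562/n)·log Q = +1.846 − (0.0562/3)(1.228) = +1.82 V.

+1.82 V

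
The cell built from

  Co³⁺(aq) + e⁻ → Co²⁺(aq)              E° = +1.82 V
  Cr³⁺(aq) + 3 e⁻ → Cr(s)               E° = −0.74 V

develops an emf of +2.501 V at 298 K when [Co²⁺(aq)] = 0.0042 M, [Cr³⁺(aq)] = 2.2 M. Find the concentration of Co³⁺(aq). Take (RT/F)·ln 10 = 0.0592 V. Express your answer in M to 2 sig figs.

Co³⁺/Co²⁺ is the cathode (higher E°); E°cell = +1.82 − (−0.74) = +2.56 V with n = 3.
From the Nernst equation, log Q = n(E° − E)/0.0592 = 3·(+2.56 − (+2.501))/0.0592 = 2.990.
Balancing electrons gives 3 Co³⁺(aq) + Cr(s) → 3 Co²⁺(aq) + Cr³⁺(aq); thus Q = ([Co²⁺(aq)]^3·[Cr³⁺(aq)]) / [Co³⁺(aq)]^3.
Solving for the unknown gives log [Co³⁺(aq)] = −3.259, so [Co³⁺(aq)] ≈ 0.00055 M.

0.00055 M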